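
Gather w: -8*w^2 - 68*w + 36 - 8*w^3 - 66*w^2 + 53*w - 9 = -8*w^3 - 74*w^2 - 15*w + 27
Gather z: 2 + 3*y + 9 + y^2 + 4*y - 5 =y^2 + 7*y + 6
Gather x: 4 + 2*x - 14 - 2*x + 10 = 0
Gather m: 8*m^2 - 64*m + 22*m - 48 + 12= 8*m^2 - 42*m - 36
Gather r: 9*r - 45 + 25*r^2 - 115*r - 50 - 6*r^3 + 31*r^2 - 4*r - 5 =-6*r^3 + 56*r^2 - 110*r - 100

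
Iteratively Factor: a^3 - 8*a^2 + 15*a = (a - 3)*(a^2 - 5*a) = (a - 5)*(a - 3)*(a)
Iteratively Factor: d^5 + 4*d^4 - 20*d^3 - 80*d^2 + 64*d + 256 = (d - 2)*(d^4 + 6*d^3 - 8*d^2 - 96*d - 128) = (d - 4)*(d - 2)*(d^3 + 10*d^2 + 32*d + 32) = (d - 4)*(d - 2)*(d + 4)*(d^2 + 6*d + 8) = (d - 4)*(d - 2)*(d + 4)^2*(d + 2)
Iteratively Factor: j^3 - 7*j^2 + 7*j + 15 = (j - 3)*(j^2 - 4*j - 5) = (j - 3)*(j + 1)*(j - 5)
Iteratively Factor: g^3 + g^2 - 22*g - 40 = (g + 2)*(g^2 - g - 20) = (g + 2)*(g + 4)*(g - 5)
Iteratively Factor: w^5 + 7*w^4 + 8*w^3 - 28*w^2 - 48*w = (w + 3)*(w^4 + 4*w^3 - 4*w^2 - 16*w) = (w + 3)*(w + 4)*(w^3 - 4*w) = (w - 2)*(w + 3)*(w + 4)*(w^2 + 2*w) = w*(w - 2)*(w + 3)*(w + 4)*(w + 2)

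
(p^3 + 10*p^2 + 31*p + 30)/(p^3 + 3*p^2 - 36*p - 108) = (p^2 + 7*p + 10)/(p^2 - 36)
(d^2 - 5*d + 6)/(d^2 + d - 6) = (d - 3)/(d + 3)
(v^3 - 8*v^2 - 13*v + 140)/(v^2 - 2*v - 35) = (v^2 - v - 20)/(v + 5)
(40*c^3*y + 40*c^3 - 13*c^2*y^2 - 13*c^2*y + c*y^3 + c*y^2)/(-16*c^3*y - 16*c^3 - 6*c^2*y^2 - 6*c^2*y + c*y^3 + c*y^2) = (-5*c + y)/(2*c + y)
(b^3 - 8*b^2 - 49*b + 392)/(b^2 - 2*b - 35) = (b^2 - b - 56)/(b + 5)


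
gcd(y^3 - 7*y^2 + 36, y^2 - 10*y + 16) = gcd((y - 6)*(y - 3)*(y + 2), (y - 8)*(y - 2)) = 1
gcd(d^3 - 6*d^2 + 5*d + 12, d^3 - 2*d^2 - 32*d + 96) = d - 4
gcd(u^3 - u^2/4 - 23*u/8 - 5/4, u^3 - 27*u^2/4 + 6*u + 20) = u + 5/4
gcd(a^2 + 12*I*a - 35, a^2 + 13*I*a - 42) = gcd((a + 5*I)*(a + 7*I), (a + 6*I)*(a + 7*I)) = a + 7*I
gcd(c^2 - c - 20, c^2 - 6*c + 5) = c - 5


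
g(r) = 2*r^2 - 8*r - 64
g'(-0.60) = -10.40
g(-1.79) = -43.27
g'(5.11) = 12.44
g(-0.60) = -58.48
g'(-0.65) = -10.60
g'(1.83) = -0.68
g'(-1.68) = -14.72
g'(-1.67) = -14.68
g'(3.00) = 4.00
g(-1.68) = -44.92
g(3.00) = -70.00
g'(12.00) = 40.00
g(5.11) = -52.66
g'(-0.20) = -8.80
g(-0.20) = -62.32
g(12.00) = 128.00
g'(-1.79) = -15.16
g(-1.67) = -45.06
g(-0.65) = -57.96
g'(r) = 4*r - 8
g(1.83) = -71.94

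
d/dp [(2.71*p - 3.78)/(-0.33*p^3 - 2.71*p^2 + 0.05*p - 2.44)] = (1.7886*p^3 + 3.6019*p^2 - 20.4876*p - 6.4234)/(0.1089*p^6 + 1.7886*p^5 + 7.3111*p^4 + 1.3394*p^3 + 13.2273*p^2 - 0.244*p + 5.9536)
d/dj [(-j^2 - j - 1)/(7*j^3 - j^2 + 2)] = (j*(21*j - 2)*(j^2 + j + 1) - (2*j + 1)*(7*j^3 - j^2 + 2))/(7*j^3 - j^2 + 2)^2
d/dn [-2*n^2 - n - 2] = -4*n - 1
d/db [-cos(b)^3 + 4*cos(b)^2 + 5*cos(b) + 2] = (3*cos(b)^2 - 8*cos(b) - 5)*sin(b)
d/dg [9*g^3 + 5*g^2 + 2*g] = 27*g^2 + 10*g + 2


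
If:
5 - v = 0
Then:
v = 5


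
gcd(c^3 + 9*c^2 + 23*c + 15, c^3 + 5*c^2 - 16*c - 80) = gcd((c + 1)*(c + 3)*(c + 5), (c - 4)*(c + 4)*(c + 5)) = c + 5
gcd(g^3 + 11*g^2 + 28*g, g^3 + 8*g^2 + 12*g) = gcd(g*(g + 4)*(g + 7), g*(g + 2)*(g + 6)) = g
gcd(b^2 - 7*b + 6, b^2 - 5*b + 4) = b - 1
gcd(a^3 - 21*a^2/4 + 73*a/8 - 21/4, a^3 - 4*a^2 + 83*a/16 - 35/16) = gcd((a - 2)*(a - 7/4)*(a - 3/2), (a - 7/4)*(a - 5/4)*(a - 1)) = a - 7/4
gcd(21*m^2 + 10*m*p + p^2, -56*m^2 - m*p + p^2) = 7*m + p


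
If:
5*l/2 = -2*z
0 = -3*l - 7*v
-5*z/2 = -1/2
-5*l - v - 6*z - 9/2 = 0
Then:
No Solution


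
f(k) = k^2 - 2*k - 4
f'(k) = 2*k - 2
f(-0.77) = -1.87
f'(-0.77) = -3.54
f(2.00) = -4.00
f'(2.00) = 2.00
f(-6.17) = 46.41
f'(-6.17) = -14.34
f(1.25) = -4.94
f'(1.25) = 0.50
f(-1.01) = -0.96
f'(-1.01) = -4.02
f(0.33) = -4.55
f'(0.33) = -1.34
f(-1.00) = -1.00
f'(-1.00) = -4.00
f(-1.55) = 1.50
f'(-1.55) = -5.10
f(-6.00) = 44.00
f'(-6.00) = -14.00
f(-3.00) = 11.00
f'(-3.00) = -8.00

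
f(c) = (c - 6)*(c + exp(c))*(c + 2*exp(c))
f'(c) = (c - 6)*(c + exp(c))*(2*exp(c) + 1) + (c - 6)*(c + 2*exp(c))*(exp(c) + 1) + (c + exp(c))*(c + 2*exp(c))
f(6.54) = 524959.30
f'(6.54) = 2015813.18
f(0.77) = -77.99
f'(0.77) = -150.71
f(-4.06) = -163.72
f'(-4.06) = 99.54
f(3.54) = -6776.09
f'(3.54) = -10107.34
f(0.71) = -69.36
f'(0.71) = -137.14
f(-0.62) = 0.25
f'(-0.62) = -3.55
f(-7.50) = -759.21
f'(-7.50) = 258.88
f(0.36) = -32.64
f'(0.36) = -77.60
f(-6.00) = -431.46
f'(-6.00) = 180.40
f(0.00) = -12.00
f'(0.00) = -40.00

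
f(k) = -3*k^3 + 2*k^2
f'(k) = -9*k^2 + 4*k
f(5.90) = -546.52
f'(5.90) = -289.69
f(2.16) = -20.90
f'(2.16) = -33.35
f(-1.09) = 6.26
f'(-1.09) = -15.05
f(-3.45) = 147.00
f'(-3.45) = -120.92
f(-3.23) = 121.96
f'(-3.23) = -106.82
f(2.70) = -44.47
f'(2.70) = -54.81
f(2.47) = -33.01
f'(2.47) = -45.03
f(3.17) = -75.47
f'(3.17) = -77.76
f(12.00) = -4896.00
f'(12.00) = -1248.00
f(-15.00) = 10575.00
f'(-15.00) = -2085.00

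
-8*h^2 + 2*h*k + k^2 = (-2*h + k)*(4*h + k)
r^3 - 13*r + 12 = (r - 3)*(r - 1)*(r + 4)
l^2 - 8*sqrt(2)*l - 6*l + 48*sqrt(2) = (l - 6)*(l - 8*sqrt(2))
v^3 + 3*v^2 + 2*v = v*(v + 1)*(v + 2)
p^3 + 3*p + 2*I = (p - 2*I)*(p + I)^2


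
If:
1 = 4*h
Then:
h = 1/4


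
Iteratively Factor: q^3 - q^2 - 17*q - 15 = (q + 1)*(q^2 - 2*q - 15) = (q + 1)*(q + 3)*(q - 5)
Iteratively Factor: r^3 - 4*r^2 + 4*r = (r - 2)*(r^2 - 2*r) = r*(r - 2)*(r - 2)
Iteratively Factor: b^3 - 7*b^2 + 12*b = (b - 4)*(b^2 - 3*b) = (b - 4)*(b - 3)*(b)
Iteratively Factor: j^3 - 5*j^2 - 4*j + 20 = (j - 5)*(j^2 - 4) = (j - 5)*(j - 2)*(j + 2)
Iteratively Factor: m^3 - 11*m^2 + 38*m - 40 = (m - 2)*(m^2 - 9*m + 20) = (m - 5)*(m - 2)*(m - 4)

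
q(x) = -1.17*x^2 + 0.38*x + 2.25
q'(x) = 0.38 - 2.34*x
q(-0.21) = 2.12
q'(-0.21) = 0.87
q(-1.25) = -0.05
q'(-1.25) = 3.30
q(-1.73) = -1.91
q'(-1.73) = 4.43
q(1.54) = 0.06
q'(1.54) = -3.22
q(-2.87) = -8.48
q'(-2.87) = 7.10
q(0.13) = 2.28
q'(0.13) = 0.08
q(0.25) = 2.27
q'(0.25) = -0.20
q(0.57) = 2.09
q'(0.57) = -0.95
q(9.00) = -89.10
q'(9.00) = -20.68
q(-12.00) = -170.79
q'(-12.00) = 28.46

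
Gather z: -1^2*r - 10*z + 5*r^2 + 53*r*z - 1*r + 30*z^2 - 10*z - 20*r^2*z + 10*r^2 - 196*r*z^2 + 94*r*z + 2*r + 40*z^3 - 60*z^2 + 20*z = 15*r^2 + 40*z^3 + z^2*(-196*r - 30) + z*(-20*r^2 + 147*r)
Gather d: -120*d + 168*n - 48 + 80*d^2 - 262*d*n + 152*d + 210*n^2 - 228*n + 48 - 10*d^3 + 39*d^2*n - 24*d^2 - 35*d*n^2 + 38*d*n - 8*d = -10*d^3 + d^2*(39*n + 56) + d*(-35*n^2 - 224*n + 24) + 210*n^2 - 60*n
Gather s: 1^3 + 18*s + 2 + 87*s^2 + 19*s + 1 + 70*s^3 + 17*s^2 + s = 70*s^3 + 104*s^2 + 38*s + 4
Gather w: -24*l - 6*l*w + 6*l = -6*l*w - 18*l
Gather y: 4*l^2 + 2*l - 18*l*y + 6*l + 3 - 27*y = 4*l^2 + 8*l + y*(-18*l - 27) + 3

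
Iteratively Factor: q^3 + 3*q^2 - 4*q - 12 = (q + 3)*(q^2 - 4) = (q + 2)*(q + 3)*(q - 2)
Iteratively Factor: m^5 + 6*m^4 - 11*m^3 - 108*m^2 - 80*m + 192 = (m - 4)*(m^4 + 10*m^3 + 29*m^2 + 8*m - 48) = (m - 4)*(m + 3)*(m^3 + 7*m^2 + 8*m - 16) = (m - 4)*(m + 3)*(m + 4)*(m^2 + 3*m - 4) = (m - 4)*(m - 1)*(m + 3)*(m + 4)*(m + 4)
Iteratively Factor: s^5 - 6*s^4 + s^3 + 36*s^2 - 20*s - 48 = (s + 2)*(s^4 - 8*s^3 + 17*s^2 + 2*s - 24) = (s + 1)*(s + 2)*(s^3 - 9*s^2 + 26*s - 24) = (s - 3)*(s + 1)*(s + 2)*(s^2 - 6*s + 8) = (s - 4)*(s - 3)*(s + 1)*(s + 2)*(s - 2)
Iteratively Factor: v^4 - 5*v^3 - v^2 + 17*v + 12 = (v - 3)*(v^3 - 2*v^2 - 7*v - 4) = (v - 3)*(v + 1)*(v^2 - 3*v - 4) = (v - 3)*(v + 1)^2*(v - 4)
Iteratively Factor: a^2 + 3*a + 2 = (a + 2)*(a + 1)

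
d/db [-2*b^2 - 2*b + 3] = -4*b - 2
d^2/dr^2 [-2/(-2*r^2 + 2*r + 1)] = 8*(2*r^2 - 2*r - 2*(2*r - 1)^2 - 1)/(-2*r^2 + 2*r + 1)^3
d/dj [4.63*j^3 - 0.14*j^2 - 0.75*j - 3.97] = 13.89*j^2 - 0.28*j - 0.75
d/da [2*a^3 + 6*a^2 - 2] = 6*a*(a + 2)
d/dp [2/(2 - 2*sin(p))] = cos(p)/(sin(p) - 1)^2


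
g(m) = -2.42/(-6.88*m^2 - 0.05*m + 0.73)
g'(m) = -2.42*(13.76*m + 0.05)/(-6.88*m^2 - 0.05*m + 0.73)^2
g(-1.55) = 0.15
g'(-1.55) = 0.21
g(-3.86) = 0.02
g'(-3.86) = 0.01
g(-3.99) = 0.02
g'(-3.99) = 0.01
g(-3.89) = 0.02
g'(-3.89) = 0.01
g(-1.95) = 0.10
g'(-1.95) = 0.10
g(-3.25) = 0.03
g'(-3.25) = 0.02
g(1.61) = 0.14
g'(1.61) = -0.18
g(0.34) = 29.39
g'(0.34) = -1688.24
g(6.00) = 0.01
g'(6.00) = -0.00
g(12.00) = 0.00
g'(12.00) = -0.00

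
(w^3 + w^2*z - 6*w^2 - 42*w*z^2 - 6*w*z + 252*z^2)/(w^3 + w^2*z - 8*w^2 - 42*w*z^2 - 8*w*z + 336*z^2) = (w - 6)/(w - 8)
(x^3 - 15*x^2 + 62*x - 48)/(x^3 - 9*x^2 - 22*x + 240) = (x - 1)/(x + 5)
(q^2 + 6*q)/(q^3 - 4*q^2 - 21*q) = (q + 6)/(q^2 - 4*q - 21)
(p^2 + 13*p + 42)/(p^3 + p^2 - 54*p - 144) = (p + 7)/(p^2 - 5*p - 24)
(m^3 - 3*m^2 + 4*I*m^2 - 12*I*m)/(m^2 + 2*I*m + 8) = m*(m - 3)/(m - 2*I)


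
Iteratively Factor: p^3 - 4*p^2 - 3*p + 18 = (p + 2)*(p^2 - 6*p + 9) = (p - 3)*(p + 2)*(p - 3)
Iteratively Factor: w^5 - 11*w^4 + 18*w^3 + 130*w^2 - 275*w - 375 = (w + 1)*(w^4 - 12*w^3 + 30*w^2 + 100*w - 375) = (w - 5)*(w + 1)*(w^3 - 7*w^2 - 5*w + 75) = (w - 5)*(w + 1)*(w + 3)*(w^2 - 10*w + 25) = (w - 5)^2*(w + 1)*(w + 3)*(w - 5)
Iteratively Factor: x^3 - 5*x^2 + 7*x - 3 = (x - 1)*(x^2 - 4*x + 3) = (x - 3)*(x - 1)*(x - 1)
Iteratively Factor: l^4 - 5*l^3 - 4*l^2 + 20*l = (l + 2)*(l^3 - 7*l^2 + 10*l) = l*(l + 2)*(l^2 - 7*l + 10) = l*(l - 2)*(l + 2)*(l - 5)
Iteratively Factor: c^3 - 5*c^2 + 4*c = (c - 4)*(c^2 - c) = (c - 4)*(c - 1)*(c)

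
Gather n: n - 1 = n - 1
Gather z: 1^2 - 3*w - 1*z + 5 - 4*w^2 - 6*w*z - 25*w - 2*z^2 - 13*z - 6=-4*w^2 - 28*w - 2*z^2 + z*(-6*w - 14)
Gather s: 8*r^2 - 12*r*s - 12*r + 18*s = 8*r^2 - 12*r + s*(18 - 12*r)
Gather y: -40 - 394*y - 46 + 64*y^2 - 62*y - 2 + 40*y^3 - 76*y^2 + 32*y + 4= 40*y^3 - 12*y^2 - 424*y - 84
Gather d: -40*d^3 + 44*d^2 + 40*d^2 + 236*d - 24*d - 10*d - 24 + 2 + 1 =-40*d^3 + 84*d^2 + 202*d - 21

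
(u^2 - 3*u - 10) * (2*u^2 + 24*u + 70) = 2*u^4 + 18*u^3 - 22*u^2 - 450*u - 700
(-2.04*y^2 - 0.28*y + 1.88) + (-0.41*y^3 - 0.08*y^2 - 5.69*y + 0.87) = -0.41*y^3 - 2.12*y^2 - 5.97*y + 2.75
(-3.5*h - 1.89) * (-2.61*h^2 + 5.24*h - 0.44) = 9.135*h^3 - 13.4071*h^2 - 8.3636*h + 0.8316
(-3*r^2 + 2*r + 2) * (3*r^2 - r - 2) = -9*r^4 + 9*r^3 + 10*r^2 - 6*r - 4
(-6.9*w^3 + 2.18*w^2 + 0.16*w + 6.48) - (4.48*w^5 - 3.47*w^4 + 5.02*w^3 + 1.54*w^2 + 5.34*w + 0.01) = -4.48*w^5 + 3.47*w^4 - 11.92*w^3 + 0.64*w^2 - 5.18*w + 6.47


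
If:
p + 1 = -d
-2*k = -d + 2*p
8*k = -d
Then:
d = -8/13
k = 1/13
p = -5/13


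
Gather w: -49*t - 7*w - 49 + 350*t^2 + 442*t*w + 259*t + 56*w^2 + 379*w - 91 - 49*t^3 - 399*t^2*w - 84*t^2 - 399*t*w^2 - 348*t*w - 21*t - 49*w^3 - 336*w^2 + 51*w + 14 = -49*t^3 + 266*t^2 + 189*t - 49*w^3 + w^2*(-399*t - 280) + w*(-399*t^2 + 94*t + 423) - 126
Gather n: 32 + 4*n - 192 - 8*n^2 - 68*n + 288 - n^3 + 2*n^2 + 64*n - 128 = -n^3 - 6*n^2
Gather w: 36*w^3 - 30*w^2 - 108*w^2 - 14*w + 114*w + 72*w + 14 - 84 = 36*w^3 - 138*w^2 + 172*w - 70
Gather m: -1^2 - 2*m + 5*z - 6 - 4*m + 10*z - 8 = -6*m + 15*z - 15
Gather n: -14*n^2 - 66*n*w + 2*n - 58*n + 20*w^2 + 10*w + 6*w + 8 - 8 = -14*n^2 + n*(-66*w - 56) + 20*w^2 + 16*w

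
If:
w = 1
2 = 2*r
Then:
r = 1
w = 1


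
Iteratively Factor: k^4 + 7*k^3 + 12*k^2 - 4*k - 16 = (k + 4)*(k^3 + 3*k^2 - 4) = (k + 2)*(k + 4)*(k^2 + k - 2) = (k - 1)*(k + 2)*(k + 4)*(k + 2)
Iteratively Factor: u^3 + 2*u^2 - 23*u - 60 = (u + 3)*(u^2 - u - 20) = (u - 5)*(u + 3)*(u + 4)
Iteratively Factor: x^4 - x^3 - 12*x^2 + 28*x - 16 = (x + 4)*(x^3 - 5*x^2 + 8*x - 4) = (x - 2)*(x + 4)*(x^2 - 3*x + 2) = (x - 2)*(x - 1)*(x + 4)*(x - 2)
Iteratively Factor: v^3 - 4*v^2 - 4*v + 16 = (v - 4)*(v^2 - 4) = (v - 4)*(v - 2)*(v + 2)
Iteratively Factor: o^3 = (o)*(o^2) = o^2*(o)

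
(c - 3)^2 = c^2 - 6*c + 9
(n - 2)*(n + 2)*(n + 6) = n^3 + 6*n^2 - 4*n - 24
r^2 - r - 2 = (r - 2)*(r + 1)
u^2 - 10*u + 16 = (u - 8)*(u - 2)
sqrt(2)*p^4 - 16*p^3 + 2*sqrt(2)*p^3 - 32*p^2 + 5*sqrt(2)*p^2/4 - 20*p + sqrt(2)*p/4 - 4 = (p + 1/2)*(p + 1)*(p - 8*sqrt(2))*(sqrt(2)*p + sqrt(2)/2)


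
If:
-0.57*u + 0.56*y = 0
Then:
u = 0.982456140350877*y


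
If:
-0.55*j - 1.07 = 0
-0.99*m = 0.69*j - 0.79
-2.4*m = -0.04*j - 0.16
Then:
No Solution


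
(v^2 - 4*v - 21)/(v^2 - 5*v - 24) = (v - 7)/(v - 8)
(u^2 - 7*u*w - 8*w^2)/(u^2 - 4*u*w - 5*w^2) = (u - 8*w)/(u - 5*w)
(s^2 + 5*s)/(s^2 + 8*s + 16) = s*(s + 5)/(s^2 + 8*s + 16)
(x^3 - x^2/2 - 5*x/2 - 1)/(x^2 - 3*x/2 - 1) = x + 1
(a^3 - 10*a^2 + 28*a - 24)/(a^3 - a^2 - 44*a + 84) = (a - 2)/(a + 7)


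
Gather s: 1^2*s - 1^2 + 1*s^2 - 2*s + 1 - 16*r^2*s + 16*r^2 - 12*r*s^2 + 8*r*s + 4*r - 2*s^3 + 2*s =16*r^2 + 4*r - 2*s^3 + s^2*(1 - 12*r) + s*(-16*r^2 + 8*r + 1)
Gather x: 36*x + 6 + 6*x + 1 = 42*x + 7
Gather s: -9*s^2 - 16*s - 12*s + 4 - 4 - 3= -9*s^2 - 28*s - 3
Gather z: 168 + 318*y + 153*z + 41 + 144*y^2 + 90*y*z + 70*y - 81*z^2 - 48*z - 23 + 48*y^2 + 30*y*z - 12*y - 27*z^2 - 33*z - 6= 192*y^2 + 376*y - 108*z^2 + z*(120*y + 72) + 180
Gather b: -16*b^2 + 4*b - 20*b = -16*b^2 - 16*b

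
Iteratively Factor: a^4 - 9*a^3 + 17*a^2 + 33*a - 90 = (a - 3)*(a^3 - 6*a^2 - a + 30) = (a - 3)*(a + 2)*(a^2 - 8*a + 15) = (a - 3)^2*(a + 2)*(a - 5)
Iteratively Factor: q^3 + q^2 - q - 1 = (q - 1)*(q^2 + 2*q + 1) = (q - 1)*(q + 1)*(q + 1)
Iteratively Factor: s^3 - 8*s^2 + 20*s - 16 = (s - 4)*(s^2 - 4*s + 4) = (s - 4)*(s - 2)*(s - 2)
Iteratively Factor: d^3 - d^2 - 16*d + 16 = (d - 1)*(d^2 - 16) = (d - 4)*(d - 1)*(d + 4)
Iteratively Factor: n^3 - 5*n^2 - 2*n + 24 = (n - 3)*(n^2 - 2*n - 8) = (n - 3)*(n + 2)*(n - 4)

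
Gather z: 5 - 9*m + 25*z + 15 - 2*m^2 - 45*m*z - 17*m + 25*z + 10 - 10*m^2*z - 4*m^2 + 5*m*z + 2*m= -6*m^2 - 24*m + z*(-10*m^2 - 40*m + 50) + 30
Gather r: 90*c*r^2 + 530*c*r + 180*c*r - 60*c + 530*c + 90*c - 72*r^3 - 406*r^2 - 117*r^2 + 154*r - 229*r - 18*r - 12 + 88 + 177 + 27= 560*c - 72*r^3 + r^2*(90*c - 523) + r*(710*c - 93) + 280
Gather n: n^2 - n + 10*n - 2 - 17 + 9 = n^2 + 9*n - 10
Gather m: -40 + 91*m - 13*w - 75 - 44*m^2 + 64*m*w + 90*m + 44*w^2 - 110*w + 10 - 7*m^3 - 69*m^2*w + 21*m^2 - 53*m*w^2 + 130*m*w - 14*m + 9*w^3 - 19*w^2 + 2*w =-7*m^3 + m^2*(-69*w - 23) + m*(-53*w^2 + 194*w + 167) + 9*w^3 + 25*w^2 - 121*w - 105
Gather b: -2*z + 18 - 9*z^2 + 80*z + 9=-9*z^2 + 78*z + 27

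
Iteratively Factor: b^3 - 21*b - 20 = (b + 1)*(b^2 - b - 20) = (b + 1)*(b + 4)*(b - 5)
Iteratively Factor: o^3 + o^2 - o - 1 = (o + 1)*(o^2 - 1) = (o + 1)^2*(o - 1)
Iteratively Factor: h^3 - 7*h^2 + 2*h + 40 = (h - 4)*(h^2 - 3*h - 10) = (h - 4)*(h + 2)*(h - 5)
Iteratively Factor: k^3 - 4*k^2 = (k - 4)*(k^2) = k*(k - 4)*(k)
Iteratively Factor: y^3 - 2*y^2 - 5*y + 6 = (y - 3)*(y^2 + y - 2) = (y - 3)*(y + 2)*(y - 1)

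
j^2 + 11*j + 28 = (j + 4)*(j + 7)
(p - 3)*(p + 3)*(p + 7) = p^3 + 7*p^2 - 9*p - 63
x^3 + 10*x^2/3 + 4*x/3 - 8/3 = (x - 2/3)*(x + 2)^2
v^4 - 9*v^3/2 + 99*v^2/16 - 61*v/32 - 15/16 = (v - 2)*(v - 3/2)*(v - 5/4)*(v + 1/4)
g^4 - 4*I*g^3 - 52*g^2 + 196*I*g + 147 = (g - 7)*(g + 7)*(g - 3*I)*(g - I)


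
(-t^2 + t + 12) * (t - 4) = -t^3 + 5*t^2 + 8*t - 48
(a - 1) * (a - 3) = a^2 - 4*a + 3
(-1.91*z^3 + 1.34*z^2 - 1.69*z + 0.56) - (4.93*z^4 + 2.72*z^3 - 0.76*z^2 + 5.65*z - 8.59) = -4.93*z^4 - 4.63*z^3 + 2.1*z^2 - 7.34*z + 9.15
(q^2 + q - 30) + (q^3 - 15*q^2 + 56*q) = q^3 - 14*q^2 + 57*q - 30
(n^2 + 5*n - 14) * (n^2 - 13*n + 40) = n^4 - 8*n^3 - 39*n^2 + 382*n - 560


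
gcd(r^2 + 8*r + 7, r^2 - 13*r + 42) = 1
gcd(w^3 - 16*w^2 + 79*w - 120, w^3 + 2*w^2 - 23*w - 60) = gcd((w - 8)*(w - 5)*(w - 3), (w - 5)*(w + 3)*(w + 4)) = w - 5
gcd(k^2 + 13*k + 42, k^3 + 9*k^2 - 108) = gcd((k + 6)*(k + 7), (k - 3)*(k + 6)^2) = k + 6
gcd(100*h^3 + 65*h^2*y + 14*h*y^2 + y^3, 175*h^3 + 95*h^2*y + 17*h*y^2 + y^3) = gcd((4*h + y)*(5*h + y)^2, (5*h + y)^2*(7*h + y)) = 25*h^2 + 10*h*y + y^2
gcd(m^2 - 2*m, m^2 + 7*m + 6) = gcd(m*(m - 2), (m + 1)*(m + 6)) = 1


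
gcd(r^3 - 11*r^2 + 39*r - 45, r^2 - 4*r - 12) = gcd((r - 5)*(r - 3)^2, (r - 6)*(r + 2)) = 1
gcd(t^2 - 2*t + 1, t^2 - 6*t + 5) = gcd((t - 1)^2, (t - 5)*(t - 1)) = t - 1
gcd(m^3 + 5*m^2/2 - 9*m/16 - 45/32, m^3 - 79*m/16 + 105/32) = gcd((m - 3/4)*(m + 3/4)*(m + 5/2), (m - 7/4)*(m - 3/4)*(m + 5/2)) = m^2 + 7*m/4 - 15/8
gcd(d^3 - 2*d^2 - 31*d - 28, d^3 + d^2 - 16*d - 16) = d^2 + 5*d + 4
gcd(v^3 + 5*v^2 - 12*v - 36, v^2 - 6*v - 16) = v + 2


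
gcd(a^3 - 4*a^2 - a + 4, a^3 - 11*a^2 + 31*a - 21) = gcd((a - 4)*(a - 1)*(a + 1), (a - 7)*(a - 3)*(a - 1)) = a - 1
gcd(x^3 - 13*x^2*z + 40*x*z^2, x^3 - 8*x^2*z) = x^2 - 8*x*z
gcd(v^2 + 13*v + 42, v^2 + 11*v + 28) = v + 7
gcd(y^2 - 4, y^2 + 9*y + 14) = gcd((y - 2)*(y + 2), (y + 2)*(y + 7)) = y + 2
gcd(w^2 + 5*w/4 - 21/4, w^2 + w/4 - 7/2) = w - 7/4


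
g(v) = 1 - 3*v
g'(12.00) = -3.00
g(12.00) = -35.00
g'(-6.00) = -3.00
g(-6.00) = 19.00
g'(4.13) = -3.00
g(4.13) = -11.39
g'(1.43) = -3.00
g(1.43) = -3.29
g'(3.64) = -3.00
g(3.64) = -9.92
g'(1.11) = -3.00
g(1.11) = -2.33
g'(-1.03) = -3.00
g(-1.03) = 4.09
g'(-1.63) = -3.00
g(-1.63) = 5.89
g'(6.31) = -3.00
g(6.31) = -17.93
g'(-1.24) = -3.00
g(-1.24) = 4.72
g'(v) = -3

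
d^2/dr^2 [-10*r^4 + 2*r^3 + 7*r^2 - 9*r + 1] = -120*r^2 + 12*r + 14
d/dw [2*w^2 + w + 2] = 4*w + 1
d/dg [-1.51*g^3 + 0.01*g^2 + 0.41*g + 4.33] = -4.53*g^2 + 0.02*g + 0.41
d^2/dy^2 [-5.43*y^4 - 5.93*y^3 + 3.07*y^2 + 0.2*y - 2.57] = -65.16*y^2 - 35.58*y + 6.14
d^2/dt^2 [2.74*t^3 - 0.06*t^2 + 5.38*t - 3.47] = 16.44*t - 0.12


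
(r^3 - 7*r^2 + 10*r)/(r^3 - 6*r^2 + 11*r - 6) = r*(r - 5)/(r^2 - 4*r + 3)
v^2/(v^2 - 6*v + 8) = v^2/(v^2 - 6*v + 8)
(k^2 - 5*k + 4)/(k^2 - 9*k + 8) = (k - 4)/(k - 8)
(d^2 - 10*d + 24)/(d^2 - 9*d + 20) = (d - 6)/(d - 5)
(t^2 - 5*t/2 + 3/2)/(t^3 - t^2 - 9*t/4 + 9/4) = 2/(2*t + 3)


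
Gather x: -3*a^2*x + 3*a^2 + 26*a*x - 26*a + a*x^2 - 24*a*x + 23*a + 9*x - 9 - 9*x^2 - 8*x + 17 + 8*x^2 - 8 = 3*a^2 - 3*a + x^2*(a - 1) + x*(-3*a^2 + 2*a + 1)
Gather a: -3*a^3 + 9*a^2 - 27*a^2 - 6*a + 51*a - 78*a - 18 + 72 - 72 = -3*a^3 - 18*a^2 - 33*a - 18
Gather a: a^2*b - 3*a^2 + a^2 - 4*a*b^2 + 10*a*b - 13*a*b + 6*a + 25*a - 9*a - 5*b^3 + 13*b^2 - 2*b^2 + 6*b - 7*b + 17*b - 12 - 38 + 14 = a^2*(b - 2) + a*(-4*b^2 - 3*b + 22) - 5*b^3 + 11*b^2 + 16*b - 36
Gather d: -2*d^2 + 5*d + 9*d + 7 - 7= -2*d^2 + 14*d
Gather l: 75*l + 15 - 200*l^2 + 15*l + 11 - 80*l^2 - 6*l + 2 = -280*l^2 + 84*l + 28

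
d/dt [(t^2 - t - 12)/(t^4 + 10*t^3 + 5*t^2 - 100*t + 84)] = (-2*t^5 - 7*t^4 + 68*t^3 + 265*t^2 + 288*t - 1284)/(t^8 + 20*t^7 + 110*t^6 - 100*t^5 - 1807*t^4 + 680*t^3 + 10840*t^2 - 16800*t + 7056)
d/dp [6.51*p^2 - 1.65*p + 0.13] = 13.02*p - 1.65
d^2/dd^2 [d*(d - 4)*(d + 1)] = 6*d - 6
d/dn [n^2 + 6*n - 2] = 2*n + 6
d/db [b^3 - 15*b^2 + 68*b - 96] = 3*b^2 - 30*b + 68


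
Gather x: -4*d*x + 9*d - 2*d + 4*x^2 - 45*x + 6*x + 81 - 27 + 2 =7*d + 4*x^2 + x*(-4*d - 39) + 56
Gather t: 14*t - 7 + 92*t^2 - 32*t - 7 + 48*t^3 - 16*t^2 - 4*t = 48*t^3 + 76*t^2 - 22*t - 14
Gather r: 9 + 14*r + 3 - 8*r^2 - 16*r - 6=-8*r^2 - 2*r + 6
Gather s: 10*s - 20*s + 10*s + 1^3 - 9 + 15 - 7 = 0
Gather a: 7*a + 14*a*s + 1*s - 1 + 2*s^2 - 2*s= a*(14*s + 7) + 2*s^2 - s - 1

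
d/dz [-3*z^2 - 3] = -6*z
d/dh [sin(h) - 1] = cos(h)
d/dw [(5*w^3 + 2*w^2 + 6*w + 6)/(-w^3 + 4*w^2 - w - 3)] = (22*w^4 + 2*w^3 - 53*w^2 - 60*w - 12)/(w^6 - 8*w^5 + 18*w^4 - 2*w^3 - 23*w^2 + 6*w + 9)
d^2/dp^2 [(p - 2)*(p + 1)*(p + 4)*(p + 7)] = 12*p^2 + 60*p + 30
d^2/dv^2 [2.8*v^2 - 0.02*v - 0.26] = 5.60000000000000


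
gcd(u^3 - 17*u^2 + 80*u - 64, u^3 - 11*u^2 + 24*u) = u - 8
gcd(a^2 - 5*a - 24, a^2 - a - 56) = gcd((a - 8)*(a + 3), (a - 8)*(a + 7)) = a - 8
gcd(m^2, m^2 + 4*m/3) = m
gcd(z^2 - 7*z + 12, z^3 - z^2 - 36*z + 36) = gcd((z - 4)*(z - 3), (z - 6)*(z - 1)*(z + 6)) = 1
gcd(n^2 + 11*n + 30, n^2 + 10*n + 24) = n + 6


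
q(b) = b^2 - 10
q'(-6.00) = -12.00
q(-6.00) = 26.00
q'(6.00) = 12.00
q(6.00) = 26.00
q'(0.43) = 0.86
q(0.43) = -9.82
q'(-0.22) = -0.44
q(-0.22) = -9.95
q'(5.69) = 11.38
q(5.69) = 22.38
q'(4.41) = 8.82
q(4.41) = 9.45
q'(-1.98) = -3.96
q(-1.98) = -6.08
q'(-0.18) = -0.36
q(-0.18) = -9.97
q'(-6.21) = -12.42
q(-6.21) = 28.56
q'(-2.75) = -5.50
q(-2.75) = -2.44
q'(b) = 2*b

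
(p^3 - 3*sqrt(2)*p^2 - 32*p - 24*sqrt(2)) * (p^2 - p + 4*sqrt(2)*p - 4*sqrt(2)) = p^5 - p^4 + sqrt(2)*p^4 - 56*p^3 - sqrt(2)*p^3 - 152*sqrt(2)*p^2 + 56*p^2 - 192*p + 152*sqrt(2)*p + 192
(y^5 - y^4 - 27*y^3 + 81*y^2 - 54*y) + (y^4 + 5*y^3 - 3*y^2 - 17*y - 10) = y^5 - 22*y^3 + 78*y^2 - 71*y - 10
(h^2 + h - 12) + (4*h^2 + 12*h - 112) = 5*h^2 + 13*h - 124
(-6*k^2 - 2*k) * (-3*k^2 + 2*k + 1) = 18*k^4 - 6*k^3 - 10*k^2 - 2*k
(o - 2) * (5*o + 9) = 5*o^2 - o - 18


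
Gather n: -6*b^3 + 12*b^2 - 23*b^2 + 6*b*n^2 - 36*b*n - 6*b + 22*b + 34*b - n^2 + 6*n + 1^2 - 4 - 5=-6*b^3 - 11*b^2 + 50*b + n^2*(6*b - 1) + n*(6 - 36*b) - 8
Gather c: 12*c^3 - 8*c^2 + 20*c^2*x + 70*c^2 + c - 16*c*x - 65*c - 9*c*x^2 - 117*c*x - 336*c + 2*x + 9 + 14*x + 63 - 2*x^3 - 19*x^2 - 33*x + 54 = 12*c^3 + c^2*(20*x + 62) + c*(-9*x^2 - 133*x - 400) - 2*x^3 - 19*x^2 - 17*x + 126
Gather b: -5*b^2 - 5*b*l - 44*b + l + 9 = -5*b^2 + b*(-5*l - 44) + l + 9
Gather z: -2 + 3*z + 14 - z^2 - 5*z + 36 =-z^2 - 2*z + 48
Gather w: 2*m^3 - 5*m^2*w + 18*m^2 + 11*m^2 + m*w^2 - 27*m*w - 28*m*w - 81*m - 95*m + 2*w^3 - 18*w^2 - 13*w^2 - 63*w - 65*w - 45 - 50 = 2*m^3 + 29*m^2 - 176*m + 2*w^3 + w^2*(m - 31) + w*(-5*m^2 - 55*m - 128) - 95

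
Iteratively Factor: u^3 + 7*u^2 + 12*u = (u + 4)*(u^2 + 3*u) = (u + 3)*(u + 4)*(u)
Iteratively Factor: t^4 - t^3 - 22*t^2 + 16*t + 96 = (t + 4)*(t^3 - 5*t^2 - 2*t + 24) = (t - 4)*(t + 4)*(t^2 - t - 6) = (t - 4)*(t + 2)*(t + 4)*(t - 3)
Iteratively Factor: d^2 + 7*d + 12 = (d + 4)*(d + 3)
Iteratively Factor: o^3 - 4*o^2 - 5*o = (o - 5)*(o^2 + o) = o*(o - 5)*(o + 1)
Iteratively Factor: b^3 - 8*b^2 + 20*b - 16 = (b - 2)*(b^2 - 6*b + 8) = (b - 2)^2*(b - 4)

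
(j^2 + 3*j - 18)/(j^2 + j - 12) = (j + 6)/(j + 4)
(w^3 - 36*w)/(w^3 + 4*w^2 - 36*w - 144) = w/(w + 4)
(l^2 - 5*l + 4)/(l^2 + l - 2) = (l - 4)/(l + 2)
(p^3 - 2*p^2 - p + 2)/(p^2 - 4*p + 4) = (p^2 - 1)/(p - 2)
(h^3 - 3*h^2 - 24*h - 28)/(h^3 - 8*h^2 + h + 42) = (h + 2)/(h - 3)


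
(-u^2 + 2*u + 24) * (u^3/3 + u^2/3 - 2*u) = -u^5/3 + u^4/3 + 32*u^3/3 + 4*u^2 - 48*u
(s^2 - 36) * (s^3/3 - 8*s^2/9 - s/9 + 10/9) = s^5/3 - 8*s^4/9 - 109*s^3/9 + 298*s^2/9 + 4*s - 40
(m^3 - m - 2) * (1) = m^3 - m - 2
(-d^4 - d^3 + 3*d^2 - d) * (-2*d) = 2*d^5 + 2*d^4 - 6*d^3 + 2*d^2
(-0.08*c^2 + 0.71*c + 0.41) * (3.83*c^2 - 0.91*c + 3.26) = -0.3064*c^4 + 2.7921*c^3 + 0.6634*c^2 + 1.9415*c + 1.3366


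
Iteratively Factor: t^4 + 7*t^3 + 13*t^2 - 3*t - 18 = (t - 1)*(t^3 + 8*t^2 + 21*t + 18) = (t - 1)*(t + 3)*(t^2 + 5*t + 6) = (t - 1)*(t + 2)*(t + 3)*(t + 3)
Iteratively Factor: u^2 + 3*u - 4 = (u - 1)*(u + 4)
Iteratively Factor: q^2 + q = (q + 1)*(q)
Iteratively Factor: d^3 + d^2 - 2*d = (d)*(d^2 + d - 2) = d*(d + 2)*(d - 1)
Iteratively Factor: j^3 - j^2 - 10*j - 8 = (j + 2)*(j^2 - 3*j - 4) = (j + 1)*(j + 2)*(j - 4)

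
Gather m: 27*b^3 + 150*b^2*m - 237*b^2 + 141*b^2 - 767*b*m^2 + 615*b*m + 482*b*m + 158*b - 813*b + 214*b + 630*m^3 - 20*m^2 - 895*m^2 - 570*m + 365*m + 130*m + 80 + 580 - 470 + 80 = 27*b^3 - 96*b^2 - 441*b + 630*m^3 + m^2*(-767*b - 915) + m*(150*b^2 + 1097*b - 75) + 270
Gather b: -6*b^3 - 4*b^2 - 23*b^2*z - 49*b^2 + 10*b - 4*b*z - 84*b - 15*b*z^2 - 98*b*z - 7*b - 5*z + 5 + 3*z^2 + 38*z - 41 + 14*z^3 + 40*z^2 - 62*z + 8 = -6*b^3 + b^2*(-23*z - 53) + b*(-15*z^2 - 102*z - 81) + 14*z^3 + 43*z^2 - 29*z - 28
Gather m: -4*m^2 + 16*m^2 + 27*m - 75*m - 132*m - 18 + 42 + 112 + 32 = 12*m^2 - 180*m + 168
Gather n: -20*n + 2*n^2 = 2*n^2 - 20*n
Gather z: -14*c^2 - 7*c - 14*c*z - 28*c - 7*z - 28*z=-14*c^2 - 35*c + z*(-14*c - 35)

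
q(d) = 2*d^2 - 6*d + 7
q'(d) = 4*d - 6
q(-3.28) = 48.20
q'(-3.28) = -19.12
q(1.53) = 2.50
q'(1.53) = 0.12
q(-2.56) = 35.47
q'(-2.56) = -16.24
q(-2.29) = 31.23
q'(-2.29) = -15.16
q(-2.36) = 32.30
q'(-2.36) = -15.44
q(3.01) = 7.06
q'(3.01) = 6.04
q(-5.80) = 109.08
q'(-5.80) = -29.20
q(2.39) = 4.08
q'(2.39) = 3.56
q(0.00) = 7.00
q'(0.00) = -6.00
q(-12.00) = 367.00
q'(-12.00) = -54.00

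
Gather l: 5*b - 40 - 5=5*b - 45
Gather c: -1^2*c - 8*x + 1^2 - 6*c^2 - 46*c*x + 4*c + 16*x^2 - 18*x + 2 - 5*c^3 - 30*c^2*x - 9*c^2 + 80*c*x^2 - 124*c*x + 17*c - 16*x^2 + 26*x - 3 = -5*c^3 + c^2*(-30*x - 15) + c*(80*x^2 - 170*x + 20)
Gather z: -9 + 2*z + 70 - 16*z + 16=77 - 14*z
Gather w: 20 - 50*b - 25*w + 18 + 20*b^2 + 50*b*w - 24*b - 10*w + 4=20*b^2 - 74*b + w*(50*b - 35) + 42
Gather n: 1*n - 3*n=-2*n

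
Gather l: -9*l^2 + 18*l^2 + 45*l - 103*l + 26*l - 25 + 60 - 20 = 9*l^2 - 32*l + 15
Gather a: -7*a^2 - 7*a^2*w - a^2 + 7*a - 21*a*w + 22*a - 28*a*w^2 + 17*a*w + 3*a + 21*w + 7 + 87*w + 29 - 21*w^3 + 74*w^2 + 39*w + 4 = a^2*(-7*w - 8) + a*(-28*w^2 - 4*w + 32) - 21*w^3 + 74*w^2 + 147*w + 40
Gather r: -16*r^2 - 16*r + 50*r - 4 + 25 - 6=-16*r^2 + 34*r + 15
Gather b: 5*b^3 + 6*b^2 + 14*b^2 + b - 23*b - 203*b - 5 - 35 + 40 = 5*b^3 + 20*b^2 - 225*b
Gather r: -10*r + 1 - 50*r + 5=6 - 60*r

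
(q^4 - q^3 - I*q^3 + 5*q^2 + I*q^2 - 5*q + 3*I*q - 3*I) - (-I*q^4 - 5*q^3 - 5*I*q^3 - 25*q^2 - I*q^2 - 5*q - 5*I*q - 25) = q^4 + I*q^4 + 4*q^3 + 4*I*q^3 + 30*q^2 + 2*I*q^2 + 8*I*q + 25 - 3*I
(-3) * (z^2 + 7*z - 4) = -3*z^2 - 21*z + 12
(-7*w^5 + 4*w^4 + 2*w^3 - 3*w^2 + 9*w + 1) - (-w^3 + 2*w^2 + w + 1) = -7*w^5 + 4*w^4 + 3*w^3 - 5*w^2 + 8*w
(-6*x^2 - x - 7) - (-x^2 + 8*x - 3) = -5*x^2 - 9*x - 4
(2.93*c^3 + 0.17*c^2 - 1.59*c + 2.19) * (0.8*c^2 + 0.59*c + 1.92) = 2.344*c^5 + 1.8647*c^4 + 4.4539*c^3 + 1.1403*c^2 - 1.7607*c + 4.2048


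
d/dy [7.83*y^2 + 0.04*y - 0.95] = 15.66*y + 0.04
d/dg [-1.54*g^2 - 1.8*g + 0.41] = -3.08*g - 1.8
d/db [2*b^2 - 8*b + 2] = 4*b - 8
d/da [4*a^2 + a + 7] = 8*a + 1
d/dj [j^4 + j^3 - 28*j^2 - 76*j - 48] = 4*j^3 + 3*j^2 - 56*j - 76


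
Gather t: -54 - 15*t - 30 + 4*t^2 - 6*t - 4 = 4*t^2 - 21*t - 88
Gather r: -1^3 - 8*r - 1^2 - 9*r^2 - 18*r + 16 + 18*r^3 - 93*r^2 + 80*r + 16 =18*r^3 - 102*r^2 + 54*r + 30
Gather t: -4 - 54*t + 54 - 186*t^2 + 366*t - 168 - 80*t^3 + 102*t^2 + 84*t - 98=-80*t^3 - 84*t^2 + 396*t - 216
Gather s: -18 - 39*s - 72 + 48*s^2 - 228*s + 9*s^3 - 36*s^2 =9*s^3 + 12*s^2 - 267*s - 90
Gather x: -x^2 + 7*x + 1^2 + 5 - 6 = -x^2 + 7*x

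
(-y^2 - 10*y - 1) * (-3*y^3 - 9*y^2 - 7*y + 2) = 3*y^5 + 39*y^4 + 100*y^3 + 77*y^2 - 13*y - 2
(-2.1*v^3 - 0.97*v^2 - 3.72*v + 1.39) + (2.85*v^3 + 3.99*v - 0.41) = 0.75*v^3 - 0.97*v^2 + 0.27*v + 0.98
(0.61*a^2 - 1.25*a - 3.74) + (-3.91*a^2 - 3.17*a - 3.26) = -3.3*a^2 - 4.42*a - 7.0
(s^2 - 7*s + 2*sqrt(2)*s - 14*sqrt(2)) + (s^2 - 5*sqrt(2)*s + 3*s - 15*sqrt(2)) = 2*s^2 - 3*sqrt(2)*s - 4*s - 29*sqrt(2)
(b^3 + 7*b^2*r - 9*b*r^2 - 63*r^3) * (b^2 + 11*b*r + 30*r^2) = b^5 + 18*b^4*r + 98*b^3*r^2 + 48*b^2*r^3 - 963*b*r^4 - 1890*r^5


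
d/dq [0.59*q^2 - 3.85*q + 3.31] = 1.18*q - 3.85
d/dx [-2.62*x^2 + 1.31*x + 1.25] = 1.31 - 5.24*x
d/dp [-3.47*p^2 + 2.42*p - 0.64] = 2.42 - 6.94*p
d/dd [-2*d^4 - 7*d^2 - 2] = -8*d^3 - 14*d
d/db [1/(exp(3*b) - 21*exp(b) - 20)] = 3*(7 - exp(2*b))*exp(b)/(-exp(3*b) + 21*exp(b) + 20)^2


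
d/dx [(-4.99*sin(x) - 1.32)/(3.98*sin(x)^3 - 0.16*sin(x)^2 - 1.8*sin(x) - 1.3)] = (39.7204*sin(x)^3 + 14.9624*sin(x)^2 - 0.4224*sin(x) + 4.111)*cos(x)/(15.8404*sin(x)^6 - 1.2736*sin(x)^5 - 14.3024*sin(x)^4 - 9.772*sin(x)^3 + 3.656*sin(x)^2 + 4.68*sin(x) + 1.69)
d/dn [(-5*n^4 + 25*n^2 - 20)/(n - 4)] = 5*(-3*n^4 + 16*n^3 + 5*n^2 - 40*n + 4)/(n^2 - 8*n + 16)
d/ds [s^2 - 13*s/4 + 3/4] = 2*s - 13/4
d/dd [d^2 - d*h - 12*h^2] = 2*d - h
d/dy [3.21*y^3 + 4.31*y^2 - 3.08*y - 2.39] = 9.63*y^2 + 8.62*y - 3.08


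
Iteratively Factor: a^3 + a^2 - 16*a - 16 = (a - 4)*(a^2 + 5*a + 4) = (a - 4)*(a + 1)*(a + 4)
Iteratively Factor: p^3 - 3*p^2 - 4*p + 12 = (p - 2)*(p^2 - p - 6) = (p - 2)*(p + 2)*(p - 3)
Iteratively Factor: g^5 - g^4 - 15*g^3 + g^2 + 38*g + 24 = (g + 1)*(g^4 - 2*g^3 - 13*g^2 + 14*g + 24) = (g + 1)^2*(g^3 - 3*g^2 - 10*g + 24) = (g - 2)*(g + 1)^2*(g^2 - g - 12) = (g - 4)*(g - 2)*(g + 1)^2*(g + 3)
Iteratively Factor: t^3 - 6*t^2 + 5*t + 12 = (t + 1)*(t^2 - 7*t + 12) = (t - 3)*(t + 1)*(t - 4)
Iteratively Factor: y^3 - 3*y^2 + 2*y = (y)*(y^2 - 3*y + 2) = y*(y - 1)*(y - 2)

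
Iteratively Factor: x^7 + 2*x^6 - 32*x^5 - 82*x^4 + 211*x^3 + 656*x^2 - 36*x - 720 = (x + 2)*(x^6 - 32*x^4 - 18*x^3 + 247*x^2 + 162*x - 360) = (x - 5)*(x + 2)*(x^5 + 5*x^4 - 7*x^3 - 53*x^2 - 18*x + 72) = (x - 5)*(x + 2)^2*(x^4 + 3*x^3 - 13*x^2 - 27*x + 36) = (x - 5)*(x - 3)*(x + 2)^2*(x^3 + 6*x^2 + 5*x - 12) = (x - 5)*(x - 3)*(x - 1)*(x + 2)^2*(x^2 + 7*x + 12) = (x - 5)*(x - 3)*(x - 1)*(x + 2)^2*(x + 3)*(x + 4)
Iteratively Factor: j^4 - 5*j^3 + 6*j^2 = (j)*(j^3 - 5*j^2 + 6*j) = j^2*(j^2 - 5*j + 6) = j^2*(j - 2)*(j - 3)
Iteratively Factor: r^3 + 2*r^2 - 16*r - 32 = (r - 4)*(r^2 + 6*r + 8) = (r - 4)*(r + 4)*(r + 2)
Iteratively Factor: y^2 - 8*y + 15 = (y - 5)*(y - 3)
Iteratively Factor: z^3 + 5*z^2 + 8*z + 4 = (z + 2)*(z^2 + 3*z + 2) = (z + 2)^2*(z + 1)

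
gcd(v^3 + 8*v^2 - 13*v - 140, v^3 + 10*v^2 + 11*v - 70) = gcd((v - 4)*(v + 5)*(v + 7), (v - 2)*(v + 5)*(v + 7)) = v^2 + 12*v + 35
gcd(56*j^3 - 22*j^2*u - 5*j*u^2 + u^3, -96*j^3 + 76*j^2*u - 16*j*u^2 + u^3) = -2*j + u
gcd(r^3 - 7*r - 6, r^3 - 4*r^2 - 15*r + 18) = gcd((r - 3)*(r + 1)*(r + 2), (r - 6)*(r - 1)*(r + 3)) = 1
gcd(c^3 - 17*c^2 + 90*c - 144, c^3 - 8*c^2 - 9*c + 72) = c^2 - 11*c + 24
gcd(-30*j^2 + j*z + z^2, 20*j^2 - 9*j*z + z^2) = -5*j + z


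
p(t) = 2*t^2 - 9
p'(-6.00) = -24.00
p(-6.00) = 63.00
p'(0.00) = 0.00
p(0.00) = -9.00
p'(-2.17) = -8.68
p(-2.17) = 0.42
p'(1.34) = 5.36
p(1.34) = -5.41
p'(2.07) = 8.28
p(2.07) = -0.43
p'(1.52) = 6.08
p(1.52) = -4.38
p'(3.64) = 14.56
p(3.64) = 17.50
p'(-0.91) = -3.64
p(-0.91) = -7.34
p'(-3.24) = -12.96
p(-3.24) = 12.00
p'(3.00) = 12.00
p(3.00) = 9.00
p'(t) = 4*t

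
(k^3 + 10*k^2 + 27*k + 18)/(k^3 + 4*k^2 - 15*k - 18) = (k + 3)/(k - 3)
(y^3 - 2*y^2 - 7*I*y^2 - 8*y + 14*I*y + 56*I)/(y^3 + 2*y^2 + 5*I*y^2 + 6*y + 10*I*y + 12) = (y^2 - y*(4 + 7*I) + 28*I)/(y^2 + 5*I*y + 6)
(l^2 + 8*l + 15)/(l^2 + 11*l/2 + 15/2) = 2*(l + 5)/(2*l + 5)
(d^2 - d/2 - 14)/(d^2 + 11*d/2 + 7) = (d - 4)/(d + 2)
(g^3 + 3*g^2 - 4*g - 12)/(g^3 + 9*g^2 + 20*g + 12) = (g^2 + g - 6)/(g^2 + 7*g + 6)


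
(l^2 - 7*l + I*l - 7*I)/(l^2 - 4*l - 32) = (l^2 + l*(-7 + I) - 7*I)/(l^2 - 4*l - 32)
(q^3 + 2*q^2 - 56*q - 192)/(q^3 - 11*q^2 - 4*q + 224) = (q + 6)/(q - 7)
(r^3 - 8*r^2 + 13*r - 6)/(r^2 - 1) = (r^2 - 7*r + 6)/(r + 1)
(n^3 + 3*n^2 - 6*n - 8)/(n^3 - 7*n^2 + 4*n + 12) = (n + 4)/(n - 6)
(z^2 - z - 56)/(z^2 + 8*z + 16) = (z^2 - z - 56)/(z^2 + 8*z + 16)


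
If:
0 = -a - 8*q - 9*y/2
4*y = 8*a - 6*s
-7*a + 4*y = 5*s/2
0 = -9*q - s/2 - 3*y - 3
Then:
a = 816/1313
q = -939/1313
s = 96/1313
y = 1488/1313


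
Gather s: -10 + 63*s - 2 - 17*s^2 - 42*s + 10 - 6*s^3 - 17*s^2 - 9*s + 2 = -6*s^3 - 34*s^2 + 12*s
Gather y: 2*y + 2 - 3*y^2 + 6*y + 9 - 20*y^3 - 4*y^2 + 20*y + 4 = -20*y^3 - 7*y^2 + 28*y + 15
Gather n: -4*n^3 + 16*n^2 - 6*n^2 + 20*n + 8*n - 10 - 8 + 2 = -4*n^3 + 10*n^2 + 28*n - 16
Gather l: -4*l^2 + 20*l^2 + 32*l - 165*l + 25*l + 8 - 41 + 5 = 16*l^2 - 108*l - 28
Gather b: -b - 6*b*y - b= b*(-6*y - 2)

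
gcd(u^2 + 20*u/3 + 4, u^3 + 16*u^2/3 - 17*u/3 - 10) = u + 6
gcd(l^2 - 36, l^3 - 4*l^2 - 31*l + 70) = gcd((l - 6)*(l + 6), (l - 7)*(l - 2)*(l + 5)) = 1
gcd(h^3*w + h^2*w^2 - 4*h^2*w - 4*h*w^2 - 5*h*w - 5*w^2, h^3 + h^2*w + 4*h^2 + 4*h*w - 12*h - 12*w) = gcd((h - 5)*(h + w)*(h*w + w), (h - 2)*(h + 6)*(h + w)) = h + w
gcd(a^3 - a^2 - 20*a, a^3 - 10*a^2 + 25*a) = a^2 - 5*a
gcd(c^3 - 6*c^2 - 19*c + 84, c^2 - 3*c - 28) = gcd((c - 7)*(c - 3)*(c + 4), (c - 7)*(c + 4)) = c^2 - 3*c - 28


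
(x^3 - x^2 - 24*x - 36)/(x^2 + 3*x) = x - 4 - 12/x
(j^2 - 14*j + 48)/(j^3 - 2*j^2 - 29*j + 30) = (j - 8)/(j^2 + 4*j - 5)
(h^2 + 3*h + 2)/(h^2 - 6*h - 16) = (h + 1)/(h - 8)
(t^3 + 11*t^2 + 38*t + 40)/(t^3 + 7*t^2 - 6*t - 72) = (t^2 + 7*t + 10)/(t^2 + 3*t - 18)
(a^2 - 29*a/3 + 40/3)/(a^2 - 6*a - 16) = (a - 5/3)/(a + 2)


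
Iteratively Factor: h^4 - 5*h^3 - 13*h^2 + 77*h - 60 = (h - 3)*(h^3 - 2*h^2 - 19*h + 20) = (h - 5)*(h - 3)*(h^2 + 3*h - 4) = (h - 5)*(h - 3)*(h - 1)*(h + 4)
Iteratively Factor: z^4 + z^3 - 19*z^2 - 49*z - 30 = (z + 3)*(z^3 - 2*z^2 - 13*z - 10) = (z - 5)*(z + 3)*(z^2 + 3*z + 2) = (z - 5)*(z + 1)*(z + 3)*(z + 2)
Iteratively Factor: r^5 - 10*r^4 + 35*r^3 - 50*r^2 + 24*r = (r - 3)*(r^4 - 7*r^3 + 14*r^2 - 8*r) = r*(r - 3)*(r^3 - 7*r^2 + 14*r - 8) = r*(r - 3)*(r - 2)*(r^2 - 5*r + 4) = r*(r - 3)*(r - 2)*(r - 1)*(r - 4)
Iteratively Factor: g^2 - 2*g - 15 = (g + 3)*(g - 5)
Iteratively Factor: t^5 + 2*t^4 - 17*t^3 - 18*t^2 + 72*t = (t + 3)*(t^4 - t^3 - 14*t^2 + 24*t) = (t - 2)*(t + 3)*(t^3 + t^2 - 12*t) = (t - 3)*(t - 2)*(t + 3)*(t^2 + 4*t) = (t - 3)*(t - 2)*(t + 3)*(t + 4)*(t)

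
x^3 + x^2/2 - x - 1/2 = (x - 1)*(x + 1/2)*(x + 1)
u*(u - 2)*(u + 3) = u^3 + u^2 - 6*u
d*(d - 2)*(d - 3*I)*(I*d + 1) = I*d^4 + 4*d^3 - 2*I*d^3 - 8*d^2 - 3*I*d^2 + 6*I*d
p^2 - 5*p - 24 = (p - 8)*(p + 3)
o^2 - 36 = (o - 6)*(o + 6)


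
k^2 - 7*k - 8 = (k - 8)*(k + 1)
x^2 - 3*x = x*(x - 3)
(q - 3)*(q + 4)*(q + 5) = q^3 + 6*q^2 - 7*q - 60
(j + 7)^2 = j^2 + 14*j + 49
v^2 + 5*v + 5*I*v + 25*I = (v + 5)*(v + 5*I)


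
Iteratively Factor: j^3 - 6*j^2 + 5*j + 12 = (j - 4)*(j^2 - 2*j - 3) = (j - 4)*(j + 1)*(j - 3)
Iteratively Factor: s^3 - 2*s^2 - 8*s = (s)*(s^2 - 2*s - 8) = s*(s - 4)*(s + 2)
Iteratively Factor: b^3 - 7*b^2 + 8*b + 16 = (b - 4)*(b^2 - 3*b - 4) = (b - 4)*(b + 1)*(b - 4)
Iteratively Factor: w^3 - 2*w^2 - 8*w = (w + 2)*(w^2 - 4*w) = (w - 4)*(w + 2)*(w)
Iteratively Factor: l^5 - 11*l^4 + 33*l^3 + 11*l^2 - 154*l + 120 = (l - 3)*(l^4 - 8*l^3 + 9*l^2 + 38*l - 40) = (l - 3)*(l + 2)*(l^3 - 10*l^2 + 29*l - 20) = (l - 3)*(l - 1)*(l + 2)*(l^2 - 9*l + 20) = (l - 4)*(l - 3)*(l - 1)*(l + 2)*(l - 5)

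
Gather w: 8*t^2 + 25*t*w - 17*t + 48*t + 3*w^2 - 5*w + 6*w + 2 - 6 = 8*t^2 + 31*t + 3*w^2 + w*(25*t + 1) - 4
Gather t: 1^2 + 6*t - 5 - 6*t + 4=0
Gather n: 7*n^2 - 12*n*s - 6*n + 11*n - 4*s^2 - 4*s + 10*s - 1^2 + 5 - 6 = 7*n^2 + n*(5 - 12*s) - 4*s^2 + 6*s - 2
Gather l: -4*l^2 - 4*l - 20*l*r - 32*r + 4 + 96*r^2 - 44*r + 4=-4*l^2 + l*(-20*r - 4) + 96*r^2 - 76*r + 8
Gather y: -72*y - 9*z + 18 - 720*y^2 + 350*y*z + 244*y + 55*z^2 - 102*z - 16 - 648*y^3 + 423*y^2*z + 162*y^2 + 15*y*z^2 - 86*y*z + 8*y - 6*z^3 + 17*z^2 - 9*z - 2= -648*y^3 + y^2*(423*z - 558) + y*(15*z^2 + 264*z + 180) - 6*z^3 + 72*z^2 - 120*z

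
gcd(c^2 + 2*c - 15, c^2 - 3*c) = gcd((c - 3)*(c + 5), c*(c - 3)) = c - 3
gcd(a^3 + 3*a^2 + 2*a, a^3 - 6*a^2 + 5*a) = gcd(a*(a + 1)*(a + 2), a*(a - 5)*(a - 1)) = a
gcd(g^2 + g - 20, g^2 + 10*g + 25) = g + 5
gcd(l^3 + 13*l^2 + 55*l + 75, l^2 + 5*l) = l + 5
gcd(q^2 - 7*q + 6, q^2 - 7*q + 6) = q^2 - 7*q + 6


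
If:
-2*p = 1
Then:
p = -1/2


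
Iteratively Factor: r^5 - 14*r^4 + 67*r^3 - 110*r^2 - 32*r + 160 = (r - 5)*(r^4 - 9*r^3 + 22*r^2 - 32) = (r - 5)*(r - 4)*(r^3 - 5*r^2 + 2*r + 8) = (r - 5)*(r - 4)^2*(r^2 - r - 2) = (r - 5)*(r - 4)^2*(r - 2)*(r + 1)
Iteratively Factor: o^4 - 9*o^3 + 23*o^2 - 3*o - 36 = (o - 4)*(o^3 - 5*o^2 + 3*o + 9) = (o - 4)*(o - 3)*(o^2 - 2*o - 3) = (o - 4)*(o - 3)^2*(o + 1)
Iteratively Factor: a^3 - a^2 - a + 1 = (a - 1)*(a^2 - 1) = (a - 1)^2*(a + 1)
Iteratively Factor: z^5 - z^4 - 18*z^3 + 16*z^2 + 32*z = (z)*(z^4 - z^3 - 18*z^2 + 16*z + 32) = z*(z - 2)*(z^3 + z^2 - 16*z - 16) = z*(z - 2)*(z + 4)*(z^2 - 3*z - 4) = z*(z - 2)*(z + 1)*(z + 4)*(z - 4)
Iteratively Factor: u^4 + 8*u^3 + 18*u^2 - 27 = (u + 3)*(u^3 + 5*u^2 + 3*u - 9) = (u + 3)^2*(u^2 + 2*u - 3) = (u + 3)^3*(u - 1)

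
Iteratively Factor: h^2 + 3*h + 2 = (h + 2)*(h + 1)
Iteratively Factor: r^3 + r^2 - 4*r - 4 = (r + 2)*(r^2 - r - 2) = (r + 1)*(r + 2)*(r - 2)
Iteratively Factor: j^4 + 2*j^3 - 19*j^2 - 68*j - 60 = (j + 2)*(j^3 - 19*j - 30) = (j - 5)*(j + 2)*(j^2 + 5*j + 6) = (j - 5)*(j + 2)^2*(j + 3)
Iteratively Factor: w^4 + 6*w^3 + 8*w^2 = (w + 2)*(w^3 + 4*w^2) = (w + 2)*(w + 4)*(w^2) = w*(w + 2)*(w + 4)*(w)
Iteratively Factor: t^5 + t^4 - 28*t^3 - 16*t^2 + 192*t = (t + 4)*(t^4 - 3*t^3 - 16*t^2 + 48*t) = t*(t + 4)*(t^3 - 3*t^2 - 16*t + 48) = t*(t - 3)*(t + 4)*(t^2 - 16) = t*(t - 4)*(t - 3)*(t + 4)*(t + 4)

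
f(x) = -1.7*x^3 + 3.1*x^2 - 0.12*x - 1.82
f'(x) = -5.1*x^2 + 6.2*x - 0.12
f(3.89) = -55.45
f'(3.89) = -53.18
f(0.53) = -1.27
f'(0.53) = 1.73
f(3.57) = -40.09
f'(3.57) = -42.98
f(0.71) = -0.95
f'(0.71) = 1.71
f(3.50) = -37.15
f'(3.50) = -40.90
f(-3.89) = 145.62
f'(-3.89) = -101.41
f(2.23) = -5.52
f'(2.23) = -11.66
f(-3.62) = 119.88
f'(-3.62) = -89.40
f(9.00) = -991.10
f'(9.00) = -357.42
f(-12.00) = 3383.62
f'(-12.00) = -808.92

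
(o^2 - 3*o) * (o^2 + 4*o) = o^4 + o^3 - 12*o^2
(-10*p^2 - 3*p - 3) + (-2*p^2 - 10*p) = -12*p^2 - 13*p - 3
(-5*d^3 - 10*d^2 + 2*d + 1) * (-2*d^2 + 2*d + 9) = 10*d^5 + 10*d^4 - 69*d^3 - 88*d^2 + 20*d + 9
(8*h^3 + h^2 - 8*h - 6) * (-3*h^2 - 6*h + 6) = -24*h^5 - 51*h^4 + 66*h^3 + 72*h^2 - 12*h - 36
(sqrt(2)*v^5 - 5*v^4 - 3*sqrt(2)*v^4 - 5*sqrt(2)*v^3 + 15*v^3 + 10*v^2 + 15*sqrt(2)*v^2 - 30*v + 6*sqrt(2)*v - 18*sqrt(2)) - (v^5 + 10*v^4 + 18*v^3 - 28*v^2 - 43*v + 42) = -v^5 + sqrt(2)*v^5 - 15*v^4 - 3*sqrt(2)*v^4 - 5*sqrt(2)*v^3 - 3*v^3 + 15*sqrt(2)*v^2 + 38*v^2 + 6*sqrt(2)*v + 13*v - 42 - 18*sqrt(2)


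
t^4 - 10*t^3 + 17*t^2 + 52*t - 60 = (t - 6)*(t - 5)*(t - 1)*(t + 2)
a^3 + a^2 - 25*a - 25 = (a - 5)*(a + 1)*(a + 5)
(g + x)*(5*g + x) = 5*g^2 + 6*g*x + x^2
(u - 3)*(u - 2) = u^2 - 5*u + 6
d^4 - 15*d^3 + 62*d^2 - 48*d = d*(d - 8)*(d - 6)*(d - 1)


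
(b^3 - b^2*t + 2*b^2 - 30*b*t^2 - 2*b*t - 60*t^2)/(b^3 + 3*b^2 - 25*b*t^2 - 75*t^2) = (-b^2 + 6*b*t - 2*b + 12*t)/(-b^2 + 5*b*t - 3*b + 15*t)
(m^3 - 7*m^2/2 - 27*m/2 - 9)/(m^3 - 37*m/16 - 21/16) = 8*(2*m^2 - 9*m - 18)/(16*m^2 - 16*m - 21)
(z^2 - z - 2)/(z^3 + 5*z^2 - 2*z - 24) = (z + 1)/(z^2 + 7*z + 12)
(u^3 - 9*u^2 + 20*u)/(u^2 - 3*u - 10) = u*(u - 4)/(u + 2)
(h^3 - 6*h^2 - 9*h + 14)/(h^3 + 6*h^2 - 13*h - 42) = (h^2 - 8*h + 7)/(h^2 + 4*h - 21)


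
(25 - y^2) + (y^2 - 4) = 21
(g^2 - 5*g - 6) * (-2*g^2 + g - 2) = -2*g^4 + 11*g^3 + 5*g^2 + 4*g + 12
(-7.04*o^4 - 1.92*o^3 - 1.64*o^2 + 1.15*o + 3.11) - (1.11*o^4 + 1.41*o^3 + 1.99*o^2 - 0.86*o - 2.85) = -8.15*o^4 - 3.33*o^3 - 3.63*o^2 + 2.01*o + 5.96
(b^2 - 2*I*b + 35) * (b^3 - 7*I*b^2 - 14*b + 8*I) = b^5 - 9*I*b^4 + 7*b^3 - 209*I*b^2 - 474*b + 280*I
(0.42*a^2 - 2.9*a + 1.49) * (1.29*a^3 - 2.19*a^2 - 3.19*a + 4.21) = 0.5418*a^5 - 4.6608*a^4 + 6.9333*a^3 + 7.7561*a^2 - 16.9621*a + 6.2729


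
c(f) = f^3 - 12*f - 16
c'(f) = 3*f^2 - 12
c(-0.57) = -9.35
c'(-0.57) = -11.03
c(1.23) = -28.90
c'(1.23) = -7.46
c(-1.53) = -1.22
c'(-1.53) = -4.98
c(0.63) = -23.31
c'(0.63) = -10.81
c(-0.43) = -10.92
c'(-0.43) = -11.45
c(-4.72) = -64.51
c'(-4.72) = 54.84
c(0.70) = -24.06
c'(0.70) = -10.53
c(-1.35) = -2.26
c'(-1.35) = -6.53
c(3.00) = -25.00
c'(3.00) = 15.00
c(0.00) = -16.00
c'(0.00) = -12.00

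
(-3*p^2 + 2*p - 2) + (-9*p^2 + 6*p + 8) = -12*p^2 + 8*p + 6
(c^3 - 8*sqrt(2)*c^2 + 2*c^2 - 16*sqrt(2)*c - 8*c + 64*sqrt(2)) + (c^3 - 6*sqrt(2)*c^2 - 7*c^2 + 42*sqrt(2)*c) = 2*c^3 - 14*sqrt(2)*c^2 - 5*c^2 - 8*c + 26*sqrt(2)*c + 64*sqrt(2)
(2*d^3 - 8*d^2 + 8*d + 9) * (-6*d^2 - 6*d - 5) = -12*d^5 + 36*d^4 - 10*d^3 - 62*d^2 - 94*d - 45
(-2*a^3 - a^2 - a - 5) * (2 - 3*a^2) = 6*a^5 + 3*a^4 - a^3 + 13*a^2 - 2*a - 10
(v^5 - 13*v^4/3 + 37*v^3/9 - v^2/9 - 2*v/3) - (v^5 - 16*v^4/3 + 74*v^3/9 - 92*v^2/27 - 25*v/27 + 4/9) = v^4 - 37*v^3/9 + 89*v^2/27 + 7*v/27 - 4/9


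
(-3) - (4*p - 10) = 7 - 4*p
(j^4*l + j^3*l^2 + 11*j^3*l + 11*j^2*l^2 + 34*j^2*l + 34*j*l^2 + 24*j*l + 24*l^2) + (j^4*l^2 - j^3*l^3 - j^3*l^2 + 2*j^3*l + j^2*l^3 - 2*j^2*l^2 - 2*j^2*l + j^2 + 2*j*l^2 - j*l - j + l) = j^4*l^2 + j^4*l - j^3*l^3 + 13*j^3*l + j^2*l^3 + 9*j^2*l^2 + 32*j^2*l + j^2 + 36*j*l^2 + 23*j*l - j + 24*l^2 + l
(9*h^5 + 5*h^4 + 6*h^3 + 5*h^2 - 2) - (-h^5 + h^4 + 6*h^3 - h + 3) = 10*h^5 + 4*h^4 + 5*h^2 + h - 5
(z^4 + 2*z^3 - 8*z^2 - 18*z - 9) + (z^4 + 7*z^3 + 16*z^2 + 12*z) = 2*z^4 + 9*z^3 + 8*z^2 - 6*z - 9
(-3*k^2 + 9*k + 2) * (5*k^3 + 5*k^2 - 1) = -15*k^5 + 30*k^4 + 55*k^3 + 13*k^2 - 9*k - 2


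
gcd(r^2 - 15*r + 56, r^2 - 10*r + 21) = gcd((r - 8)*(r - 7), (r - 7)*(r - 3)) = r - 7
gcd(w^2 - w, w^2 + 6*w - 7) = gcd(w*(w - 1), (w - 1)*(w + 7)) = w - 1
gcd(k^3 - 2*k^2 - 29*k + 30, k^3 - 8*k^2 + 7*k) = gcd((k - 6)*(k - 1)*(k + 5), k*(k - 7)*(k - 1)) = k - 1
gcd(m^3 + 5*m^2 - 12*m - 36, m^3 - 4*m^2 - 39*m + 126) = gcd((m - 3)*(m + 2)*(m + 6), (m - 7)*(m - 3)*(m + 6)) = m^2 + 3*m - 18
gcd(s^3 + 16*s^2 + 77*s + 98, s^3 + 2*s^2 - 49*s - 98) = s^2 + 9*s + 14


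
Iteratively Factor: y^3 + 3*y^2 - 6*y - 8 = (y - 2)*(y^2 + 5*y + 4) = (y - 2)*(y + 1)*(y + 4)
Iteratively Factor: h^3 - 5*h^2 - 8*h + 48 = (h + 3)*(h^2 - 8*h + 16) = (h - 4)*(h + 3)*(h - 4)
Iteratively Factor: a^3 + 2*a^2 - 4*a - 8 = (a - 2)*(a^2 + 4*a + 4) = (a - 2)*(a + 2)*(a + 2)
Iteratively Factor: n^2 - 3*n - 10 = (n + 2)*(n - 5)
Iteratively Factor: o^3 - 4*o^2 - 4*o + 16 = (o - 4)*(o^2 - 4) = (o - 4)*(o - 2)*(o + 2)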